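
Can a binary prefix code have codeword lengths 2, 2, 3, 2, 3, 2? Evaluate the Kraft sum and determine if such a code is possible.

With common denominator 2^3 = 8: Σ 2^(−ℓᵢ) = 2/8 + 2/8 + 1/8 + 2/8 + 1/8 + 2/8 = 10/8 = 1.25.
Kraft's inequality requires Σ ≤ 1; here Σ = 1.25 > 1, so no such prefix code exists.

1.25; no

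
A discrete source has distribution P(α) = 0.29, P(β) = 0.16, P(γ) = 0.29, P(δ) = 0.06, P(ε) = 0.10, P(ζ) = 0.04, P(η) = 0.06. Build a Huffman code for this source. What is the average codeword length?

Repeatedly combine the two least-probable nodes; the expected code length is the sum of the merged weights.
merge 1/25 + 3/50 → 1/10
merge 3/50 + 1/10 → 4/25
merge 1/10 + 4/25 → 13/50
merge 4/25 + 13/50 → 21/50
merge 29/100 + 29/100 → 29/50
merge 21/50 + 29/50 → 1
L = 1/10 + 4/25 + 13/50 + 21/50 + 29/50 + 1 = 63/25 = 2.52 bits/symbol.

2.52 bits/symbol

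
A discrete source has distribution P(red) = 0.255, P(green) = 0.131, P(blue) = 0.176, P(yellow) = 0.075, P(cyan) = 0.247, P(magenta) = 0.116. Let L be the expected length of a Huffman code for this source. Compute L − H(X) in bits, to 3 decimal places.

Entropy H = −Σ p log₂ p ≈ 2.4671 bits.
Huffman merges: 3/40+29/250→191/1000; 131/1000+22/125→307/1000; 191/1000+247/1000→219/500; 51/200+307/1000→281/500; 219/500+281/500→1. L = 1249/500 ≈ 2.4980.
L − H = 2.4980 − 2.4671 = 0.031 bits.

0.031 bits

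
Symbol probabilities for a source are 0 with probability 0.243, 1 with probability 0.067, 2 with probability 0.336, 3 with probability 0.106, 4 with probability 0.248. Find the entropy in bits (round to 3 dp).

2.128 bits

H = −Σ pᵢ log₂ pᵢ.
−0.243·log₂(0.243) = 0.4960
−0.067·log₂(0.067) = 0.2613
−0.336·log₂(0.336) = 0.5287
−0.106·log₂(0.106) = 0.3432
−0.248·log₂(0.248) = 0.4989
Sum ≈ 2.1280 → 2.128 bits.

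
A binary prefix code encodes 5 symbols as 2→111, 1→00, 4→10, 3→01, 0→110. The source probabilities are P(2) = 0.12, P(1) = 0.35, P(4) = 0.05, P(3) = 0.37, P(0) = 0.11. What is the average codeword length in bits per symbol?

L̄ = Σ pᵢ·ℓᵢ = 0.12·3 + 0.35·2 + 0.05·2 + 0.37·2 + 0.11·3 = 2.23 bits/symbol.

2.23 bits/symbol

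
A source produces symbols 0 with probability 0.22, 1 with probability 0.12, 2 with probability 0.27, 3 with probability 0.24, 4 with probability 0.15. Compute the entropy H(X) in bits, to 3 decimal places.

H = −Σ pᵢ log₂ pᵢ.
−0.22·log₂(0.22) = 0.4806
−0.12·log₂(0.12) = 0.3671
−0.27·log₂(0.27) = 0.5100
−0.24·log₂(0.24) = 0.4941
−0.15·log₂(0.15) = 0.4105
Sum ≈ 2.2623 → 2.262 bits.

2.262 bits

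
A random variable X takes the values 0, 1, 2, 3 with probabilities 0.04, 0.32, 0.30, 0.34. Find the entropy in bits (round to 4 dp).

1.7621 bits

H = −Σ pᵢ log₂ pᵢ.
−0.04·log₂(0.04) = 0.1858
−0.32·log₂(0.32) = 0.5260
−0.30·log₂(0.30) = 0.5211
−0.34·log₂(0.34) = 0.5292
Sum ≈ 1.7621 → 1.7621 bits.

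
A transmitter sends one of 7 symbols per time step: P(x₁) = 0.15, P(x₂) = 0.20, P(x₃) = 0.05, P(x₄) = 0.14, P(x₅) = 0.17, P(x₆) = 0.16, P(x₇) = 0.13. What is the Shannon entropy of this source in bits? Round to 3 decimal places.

H = −Σ pᵢ log₂ pᵢ.
−0.15·log₂(0.15) = 0.4105
−0.20·log₂(0.20) = 0.4644
−0.05·log₂(0.05) = 0.2161
−0.14·log₂(0.14) = 0.3971
−0.17·log₂(0.17) = 0.4346
−0.16·log₂(0.16) = 0.4230
−0.13·log₂(0.13) = 0.3826
Sum ≈ 2.7284 → 2.728 bits.

2.728 bits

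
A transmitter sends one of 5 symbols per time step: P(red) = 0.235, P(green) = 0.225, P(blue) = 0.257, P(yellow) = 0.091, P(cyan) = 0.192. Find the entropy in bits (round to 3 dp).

H = −Σ pᵢ log₂ pᵢ.
−0.235·log₂(0.235) = 0.4910
−0.225·log₂(0.225) = 0.4842
−0.257·log₂(0.257) = 0.5038
−0.091·log₂(0.091) = 0.3147
−0.192·log₂(0.192) = 0.4571
Sum ≈ 2.2507 → 2.251 bits.

2.251 bits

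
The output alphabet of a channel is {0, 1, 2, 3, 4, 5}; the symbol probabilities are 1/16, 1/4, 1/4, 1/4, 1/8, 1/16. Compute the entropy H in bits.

2.375 bits

Each probability is a power of 1/2, so log₂(1/p) is an integer.
H = Σ p·log₂(1/p) = 1/16·4 + 1/4·2 + 1/4·2 + 1/4·2 + 1/8·3 + 1/16·4 = 2.375 bits.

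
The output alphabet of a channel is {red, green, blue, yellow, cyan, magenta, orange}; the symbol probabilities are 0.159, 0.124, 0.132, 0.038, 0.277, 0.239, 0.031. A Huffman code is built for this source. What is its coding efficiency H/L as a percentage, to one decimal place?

Entropy H = −Σ p log₂ p ≈ 2.5220 bits.
Huffman merges: 31/1000+19/500→69/1000; 69/1000+31/250→193/1000; 33/250+159/1000→291/1000; 193/1000+239/1000→54/125; 277/1000+291/1000→71/125; 54/125+71/125→1. L = 2553/1000 ≈ 2.5530.
Efficiency = H/L = 2.5220/2.5530 = 98.8%.

98.8%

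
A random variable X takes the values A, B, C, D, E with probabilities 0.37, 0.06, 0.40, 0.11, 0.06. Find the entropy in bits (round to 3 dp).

H = −Σ pᵢ log₂ pᵢ.
−0.37·log₂(0.37) = 0.5307
−0.06·log₂(0.06) = 0.2435
−0.40·log₂(0.40) = 0.5288
−0.11·log₂(0.11) = 0.3503
−0.06·log₂(0.06) = 0.2435
Sum ≈ 1.8969 → 1.897 bits.

1.897 bits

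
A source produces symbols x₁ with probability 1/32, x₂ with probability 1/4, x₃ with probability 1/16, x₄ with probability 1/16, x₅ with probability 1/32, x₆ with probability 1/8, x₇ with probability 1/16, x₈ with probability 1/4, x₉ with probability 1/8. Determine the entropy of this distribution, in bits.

2.8125 bits

Each probability is a power of 1/2, so log₂(1/p) is an integer.
H = Σ p·log₂(1/p) = 1/32·5 + 1/4·2 + 1/16·4 + 1/16·4 + 1/32·5 + 1/8·3 + 1/16·4 + 1/4·2 + 1/8·3 = 2.8125 bits.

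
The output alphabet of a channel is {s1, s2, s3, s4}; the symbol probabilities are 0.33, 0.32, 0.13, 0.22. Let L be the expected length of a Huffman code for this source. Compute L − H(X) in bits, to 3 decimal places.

0.083 bits

Entropy H = −Σ p log₂ p ≈ 1.9171 bits.
Huffman merges: 13/100+11/50→7/20; 8/25+33/100→13/20; 7/20+13/20→1. L = 2 ≈ 2.0000.
L − H = 2.0000 − 1.9171 = 0.083 bits.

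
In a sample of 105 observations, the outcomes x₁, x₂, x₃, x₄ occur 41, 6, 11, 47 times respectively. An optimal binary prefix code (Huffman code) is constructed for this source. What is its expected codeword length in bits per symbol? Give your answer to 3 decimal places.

1.714 bits/symbol

Probabilities are the counts divided by 105.
Repeatedly combine the two least-probable nodes; the expected code length is the sum of the merged weights.
merge 2/35 + 11/105 → 17/105
merge 17/105 + 41/105 → 58/105
merge 47/105 + 58/105 → 1
L = 17/105 + 58/105 + 1 = 12/7 ≈ 1.714 bits/symbol.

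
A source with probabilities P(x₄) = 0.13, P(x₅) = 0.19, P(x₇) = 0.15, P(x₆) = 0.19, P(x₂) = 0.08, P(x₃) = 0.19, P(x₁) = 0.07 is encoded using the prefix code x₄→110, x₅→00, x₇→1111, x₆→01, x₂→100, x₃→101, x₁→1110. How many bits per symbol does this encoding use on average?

L̄ = Σ pᵢ·ℓᵢ = 0.13·3 + 0.19·2 + 0.15·4 + 0.19·2 + 0.08·3 + 0.19·3 + 0.07·4 = 2.84 bits/symbol.

2.84 bits/symbol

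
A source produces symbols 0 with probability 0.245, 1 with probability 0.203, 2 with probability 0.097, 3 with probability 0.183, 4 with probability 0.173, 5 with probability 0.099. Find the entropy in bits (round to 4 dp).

H = −Σ pᵢ log₂ pᵢ.
−0.245·log₂(0.245) = 0.4971
−0.203·log₂(0.203) = 0.4670
−0.097·log₂(0.097) = 0.3265
−0.183·log₂(0.183) = 0.4484
−0.173·log₂(0.173) = 0.4379
−0.099·log₂(0.099) = 0.3303
Sum ≈ 2.5072 → 2.5072 bits.

2.5072 bits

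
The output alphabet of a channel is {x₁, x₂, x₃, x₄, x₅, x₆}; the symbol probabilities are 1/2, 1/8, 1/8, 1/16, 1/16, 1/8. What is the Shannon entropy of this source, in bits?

Each probability is a power of 1/2, so log₂(1/p) is an integer.
H = Σ p·log₂(1/p) = 1/2·1 + 1/8·3 + 1/8·3 + 1/16·4 + 1/16·4 + 1/8·3 = 2.125 bits.

2.125 bits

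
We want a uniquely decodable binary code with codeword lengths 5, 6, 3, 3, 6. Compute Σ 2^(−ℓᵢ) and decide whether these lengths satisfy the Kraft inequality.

With common denominator 2^6 = 64: Σ 2^(−ℓᵢ) = 2/64 + 1/64 + 8/64 + 8/64 + 1/64 = 20/64 = 0.3125.
Kraft's inequality requires Σ ≤ 1; here Σ = 0.3125 ≤ 1, so such a prefix code exists.

0.3125; yes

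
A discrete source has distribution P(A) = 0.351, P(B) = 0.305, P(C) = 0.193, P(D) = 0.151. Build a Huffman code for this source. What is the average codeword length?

1.993 bits/symbol

Repeatedly combine the two least-probable nodes; the expected code length is the sum of the merged weights.
merge 151/1000 + 193/1000 → 43/125
merge 61/200 + 43/125 → 649/1000
merge 351/1000 + 649/1000 → 1
L = 43/125 + 649/1000 + 1 = 1993/1000 = 1.993 bits/symbol.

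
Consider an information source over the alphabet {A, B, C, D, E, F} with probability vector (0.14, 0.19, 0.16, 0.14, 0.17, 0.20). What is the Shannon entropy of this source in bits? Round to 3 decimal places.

H = −Σ pᵢ log₂ pᵢ.
−0.14·log₂(0.14) = 0.3971
−0.19·log₂(0.19) = 0.4552
−0.16·log₂(0.16) = 0.4230
−0.14·log₂(0.14) = 0.3971
−0.17·log₂(0.17) = 0.4346
−0.20·log₂(0.20) = 0.4644
Sum ≈ 2.5714 → 2.571 bits.

2.571 bits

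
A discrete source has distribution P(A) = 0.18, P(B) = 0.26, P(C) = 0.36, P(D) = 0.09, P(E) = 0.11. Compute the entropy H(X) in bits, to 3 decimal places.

H = −Σ pᵢ log₂ pᵢ.
−0.18·log₂(0.18) = 0.4453
−0.26·log₂(0.26) = 0.5053
−0.36·log₂(0.36) = 0.5306
−0.09·log₂(0.09) = 0.3127
−0.11·log₂(0.11) = 0.3503
Sum ≈ 2.1442 → 2.144 bits.

2.144 bits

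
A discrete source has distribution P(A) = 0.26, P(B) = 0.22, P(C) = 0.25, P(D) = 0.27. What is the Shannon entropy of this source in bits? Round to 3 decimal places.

1.996 bits

H = −Σ pᵢ log₂ pᵢ.
−0.26·log₂(0.26) = 0.5053
−0.22·log₂(0.22) = 0.4806
−0.25·log₂(0.25) = 0.5000
−0.27·log₂(0.27) = 0.5100
Sum ≈ 1.9959 → 1.996 bits.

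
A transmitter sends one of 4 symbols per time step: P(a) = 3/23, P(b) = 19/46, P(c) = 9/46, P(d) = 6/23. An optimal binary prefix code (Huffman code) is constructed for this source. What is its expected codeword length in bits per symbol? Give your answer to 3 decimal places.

1.913 bits/symbol

Repeatedly combine the two least-probable nodes; the expected code length is the sum of the merged weights.
merge 3/23 + 9/46 → 15/46
merge 6/23 + 15/46 → 27/46
merge 19/46 + 27/46 → 1
L = 15/46 + 27/46 + 1 = 44/23 ≈ 1.913 bits/symbol.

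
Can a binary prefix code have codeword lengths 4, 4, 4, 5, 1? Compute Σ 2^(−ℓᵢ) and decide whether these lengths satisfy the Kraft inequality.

0.71875; yes

With common denominator 2^5 = 32: Σ 2^(−ℓᵢ) = 2/32 + 2/32 + 2/32 + 1/32 + 16/32 = 23/32 = 0.71875.
Kraft's inequality requires Σ ≤ 1; here Σ = 0.71875 ≤ 1, so such a prefix code exists.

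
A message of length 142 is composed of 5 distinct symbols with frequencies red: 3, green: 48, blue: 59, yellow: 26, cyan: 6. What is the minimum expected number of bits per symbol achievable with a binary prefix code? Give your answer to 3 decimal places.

Probabilities are the counts divided by 142.
Repeatedly combine the two least-probable nodes; the expected code length is the sum of the merged weights.
merge 3/142 + 3/71 → 9/142
merge 9/142 + 13/71 → 35/142
merge 35/142 + 24/71 → 83/142
merge 59/142 + 83/142 → 1
L = 9/142 + 35/142 + 83/142 + 1 = 269/142 ≈ 1.894 bits/symbol.

1.894 bits/symbol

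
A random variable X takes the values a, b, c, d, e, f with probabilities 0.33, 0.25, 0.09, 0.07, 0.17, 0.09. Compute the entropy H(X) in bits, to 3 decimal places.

2.356 bits

H = −Σ pᵢ log₂ pᵢ.
−0.33·log₂(0.33) = 0.5278
−0.25·log₂(0.25) = 0.5000
−0.09·log₂(0.09) = 0.3127
−0.07·log₂(0.07) = 0.2686
−0.17·log₂(0.17) = 0.4346
−0.09·log₂(0.09) = 0.3127
Sum ≈ 2.3563 → 2.356 bits.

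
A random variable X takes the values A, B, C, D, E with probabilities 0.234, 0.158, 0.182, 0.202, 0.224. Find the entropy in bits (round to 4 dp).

2.3079 bits

H = −Σ pᵢ log₂ pᵢ.
−0.234·log₂(0.234) = 0.4903
−0.158·log₂(0.158) = 0.4206
−0.182·log₂(0.182) = 0.4474
−0.202·log₂(0.202) = 0.4661
−0.224·log₂(0.224) = 0.4835
Sum ≈ 2.3079 → 2.3079 bits.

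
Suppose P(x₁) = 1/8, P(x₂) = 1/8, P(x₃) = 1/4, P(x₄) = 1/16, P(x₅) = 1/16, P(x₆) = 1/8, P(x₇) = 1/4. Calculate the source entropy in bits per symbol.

2.625 bits

Each probability is a power of 1/2, so log₂(1/p) is an integer.
H = Σ p·log₂(1/p) = 1/8·3 + 1/8·3 + 1/4·2 + 1/16·4 + 1/16·4 + 1/8·3 + 1/4·2 = 2.625 bits.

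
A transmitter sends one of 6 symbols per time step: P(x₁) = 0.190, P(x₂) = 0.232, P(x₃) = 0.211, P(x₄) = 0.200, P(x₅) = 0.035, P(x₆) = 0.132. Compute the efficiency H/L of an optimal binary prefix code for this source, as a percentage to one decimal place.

Entropy H = −Σ p log₂ p ≈ 2.4372 bits.
Huffman merges: 7/200+33/250→167/1000; 167/1000+19/100→357/1000; 1/5+211/1000→411/1000; 29/125+357/1000→589/1000; 411/1000+589/1000→1. L = 631/250 ≈ 2.5240.
Efficiency = H/L = 2.4372/2.5240 = 96.6%.

96.6%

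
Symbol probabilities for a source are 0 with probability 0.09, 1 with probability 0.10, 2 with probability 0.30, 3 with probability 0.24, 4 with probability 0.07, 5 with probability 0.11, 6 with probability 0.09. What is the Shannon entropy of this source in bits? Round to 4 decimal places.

2.5916 bits

H = −Σ pᵢ log₂ pᵢ.
−0.09·log₂(0.09) = 0.3127
−0.10·log₂(0.10) = 0.3322
−0.30·log₂(0.30) = 0.5211
−0.24·log₂(0.24) = 0.4941
−0.07·log₂(0.07) = 0.2686
−0.11·log₂(0.11) = 0.3503
−0.09·log₂(0.09) = 0.3127
Sum ≈ 2.5916 → 2.5916 bits.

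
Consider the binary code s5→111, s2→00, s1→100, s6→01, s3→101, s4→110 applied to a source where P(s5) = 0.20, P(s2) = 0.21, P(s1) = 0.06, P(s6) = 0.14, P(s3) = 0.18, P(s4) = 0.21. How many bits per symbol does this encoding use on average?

L̄ = Σ pᵢ·ℓᵢ = 0.20·3 + 0.21·2 + 0.06·3 + 0.14·2 + 0.18·3 + 0.21·3 = 2.65 bits/symbol.

2.65 bits/symbol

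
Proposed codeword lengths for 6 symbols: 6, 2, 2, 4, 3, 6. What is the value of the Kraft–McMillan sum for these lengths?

With common denominator 2^6 = 64: Σ 2^(−ℓᵢ) = 1/64 + 16/64 + 16/64 + 4/64 + 8/64 + 1/64 = 46/64 = 0.71875.

0.71875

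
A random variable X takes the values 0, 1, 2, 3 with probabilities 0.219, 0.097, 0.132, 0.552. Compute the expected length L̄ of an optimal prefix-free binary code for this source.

Repeatedly combine the two least-probable nodes; the expected code length is the sum of the merged weights.
merge 97/1000 + 33/250 → 229/1000
merge 219/1000 + 229/1000 → 56/125
merge 56/125 + 69/125 → 1
L = 229/1000 + 56/125 + 1 = 1677/1000 = 1.677 bits/symbol.

1.677 bits/symbol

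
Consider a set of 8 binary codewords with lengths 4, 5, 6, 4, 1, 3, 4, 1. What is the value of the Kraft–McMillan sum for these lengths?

1.359375

With common denominator 2^6 = 64: Σ 2^(−ℓᵢ) = 4/64 + 2/64 + 1/64 + 4/64 + 32/64 + 8/64 + 4/64 + 32/64 = 87/64 = 1.359375.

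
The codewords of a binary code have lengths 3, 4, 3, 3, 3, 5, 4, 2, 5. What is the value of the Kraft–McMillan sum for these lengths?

0.9375

With common denominator 2^5 = 32: Σ 2^(−ℓᵢ) = 4/32 + 2/32 + 4/32 + 4/32 + 4/32 + 1/32 + 2/32 + 8/32 + 1/32 = 30/32 = 0.9375.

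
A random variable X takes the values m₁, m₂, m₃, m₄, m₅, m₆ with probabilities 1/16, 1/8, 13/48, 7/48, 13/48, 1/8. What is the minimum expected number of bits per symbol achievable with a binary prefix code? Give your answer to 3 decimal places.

Repeatedly combine the two least-probable nodes; the expected code length is the sum of the merged weights.
merge 1/16 + 1/8 → 3/16
merge 1/8 + 7/48 → 13/48
merge 3/16 + 13/48 → 11/24
merge 13/48 + 13/48 → 13/24
merge 11/24 + 13/24 → 1
L = 3/16 + 13/48 + 11/24 + 13/24 + 1 = 59/24 ≈ 2.458 bits/symbol.

2.458 bits/symbol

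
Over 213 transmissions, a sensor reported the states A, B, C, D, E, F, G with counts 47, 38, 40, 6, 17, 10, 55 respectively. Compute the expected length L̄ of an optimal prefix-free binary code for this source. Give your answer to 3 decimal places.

Probabilities are the counts divided by 213.
Repeatedly combine the two least-probable nodes; the expected code length is the sum of the merged weights.
merge 2/71 + 10/213 → 16/213
merge 16/213 + 17/213 → 11/71
merge 11/71 + 38/213 → 1/3
merge 40/213 + 47/213 → 29/71
merge 55/213 + 1/3 → 42/71
merge 29/71 + 42/71 → 1
L = 16/213 + 11/71 + 1/3 + 29/71 + 42/71 + 1 = 182/71 ≈ 2.563 bits/symbol.

2.563 bits/symbol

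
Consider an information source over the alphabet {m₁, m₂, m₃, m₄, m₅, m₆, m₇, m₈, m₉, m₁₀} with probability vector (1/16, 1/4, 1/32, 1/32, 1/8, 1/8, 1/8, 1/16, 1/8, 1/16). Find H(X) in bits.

Each probability is a power of 1/2, so log₂(1/p) is an integer.
H = Σ p·log₂(1/p) = 1/16·4 + 1/4·2 + 1/32·5 + 1/32·5 + 1/8·3 + 1/8·3 + 1/8·3 + 1/16·4 + 1/8·3 + 1/16·4 = 3.0625 bits.

3.0625 bits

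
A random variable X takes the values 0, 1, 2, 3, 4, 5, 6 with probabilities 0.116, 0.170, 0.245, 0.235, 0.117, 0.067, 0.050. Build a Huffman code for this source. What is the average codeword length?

Repeatedly combine the two least-probable nodes; the expected code length is the sum of the merged weights.
merge 1/20 + 67/1000 → 117/1000
merge 29/250 + 117/1000 → 233/1000
merge 117/1000 + 17/100 → 287/1000
merge 233/1000 + 47/200 → 117/250
merge 49/200 + 287/1000 → 133/250
merge 117/250 + 133/250 → 1
L = 117/1000 + 233/1000 + 287/1000 + 117/250 + 133/250 + 1 = 2637/1000 = 2.637 bits/symbol.

2.637 bits/symbol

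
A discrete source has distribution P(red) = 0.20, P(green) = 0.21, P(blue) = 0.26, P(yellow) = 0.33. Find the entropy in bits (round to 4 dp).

1.9703 bits

H = −Σ pᵢ log₂ pᵢ.
−0.20·log₂(0.20) = 0.4644
−0.21·log₂(0.21) = 0.4728
−0.26·log₂(0.26) = 0.5053
−0.33·log₂(0.33) = 0.5278
Sum ≈ 1.9703 → 1.9703 bits.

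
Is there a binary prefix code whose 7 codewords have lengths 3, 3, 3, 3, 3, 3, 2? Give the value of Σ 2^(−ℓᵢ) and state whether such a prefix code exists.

With common denominator 2^3 = 8: Σ 2^(−ℓᵢ) = 1/8 + 1/8 + 1/8 + 1/8 + 1/8 + 1/8 + 2/8 = 8/8 = 1.
Kraft's inequality requires Σ ≤ 1; here Σ = 1 ≤ 1, so such a prefix code exists.

1; yes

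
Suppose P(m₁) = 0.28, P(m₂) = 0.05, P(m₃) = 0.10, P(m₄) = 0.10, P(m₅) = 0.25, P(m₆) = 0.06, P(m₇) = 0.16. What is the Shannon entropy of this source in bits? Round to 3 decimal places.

2.561 bits

H = −Σ pᵢ log₂ pᵢ.
−0.28·log₂(0.28) = 0.5142
−0.05·log₂(0.05) = 0.2161
−0.10·log₂(0.10) = 0.3322
−0.10·log₂(0.10) = 0.3322
−0.25·log₂(0.25) = 0.5000
−0.06·log₂(0.06) = 0.2435
−0.16·log₂(0.16) = 0.4230
Sum ≈ 2.5613 → 2.561 bits.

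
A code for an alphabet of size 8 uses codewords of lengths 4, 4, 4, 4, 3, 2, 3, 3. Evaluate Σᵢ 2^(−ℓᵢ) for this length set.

With common denominator 2^4 = 16: Σ 2^(−ℓᵢ) = 1/16 + 1/16 + 1/16 + 1/16 + 2/16 + 4/16 + 2/16 + 2/16 = 14/16 = 0.875.

0.875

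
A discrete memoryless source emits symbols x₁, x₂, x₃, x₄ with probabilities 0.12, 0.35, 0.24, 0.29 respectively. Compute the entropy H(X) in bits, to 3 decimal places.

H = −Σ pᵢ log₂ pᵢ.
−0.12·log₂(0.12) = 0.3671
−0.35·log₂(0.35) = 0.5301
−0.24·log₂(0.24) = 0.4941
−0.29·log₂(0.29) = 0.5179
Sum ≈ 1.9092 → 1.909 bits.

1.909 bits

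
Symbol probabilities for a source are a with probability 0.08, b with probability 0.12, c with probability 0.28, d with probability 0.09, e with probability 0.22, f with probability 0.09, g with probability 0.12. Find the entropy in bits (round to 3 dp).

2.646 bits

H = −Σ pᵢ log₂ pᵢ.
−0.08·log₂(0.08) = 0.2915
−0.12·log₂(0.12) = 0.3671
−0.28·log₂(0.28) = 0.5142
−0.09·log₂(0.09) = 0.3127
−0.22·log₂(0.22) = 0.4806
−0.09·log₂(0.09) = 0.3127
−0.12·log₂(0.12) = 0.3671
Sum ≈ 2.6457 → 2.646 bits.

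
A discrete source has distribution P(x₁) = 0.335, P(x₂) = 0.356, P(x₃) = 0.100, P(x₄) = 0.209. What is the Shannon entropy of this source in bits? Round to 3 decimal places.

1.863 bits

H = −Σ pᵢ log₂ pᵢ.
−0.335·log₂(0.335) = 0.5286
−0.356·log₂(0.356) = 0.5305
−0.100·log₂(0.100) = 0.3322
−0.209·log₂(0.209) = 0.4720
Sum ≈ 1.8632 → 1.863 bits.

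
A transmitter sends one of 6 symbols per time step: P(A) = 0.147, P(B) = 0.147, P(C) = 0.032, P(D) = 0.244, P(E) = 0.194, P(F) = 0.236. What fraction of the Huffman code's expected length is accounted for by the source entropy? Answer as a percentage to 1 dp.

Entropy H = −Σ p log₂ p ≈ 2.4193 bits.
Huffman merges: 4/125+147/1000→179/1000; 147/1000+179/1000→163/500; 97/500+59/250→43/100; 61/250+163/500→57/100; 43/100+57/100→1. L = 501/200 ≈ 2.5050.
Efficiency = H/L = 2.4193/2.5050 = 96.6%.

96.6%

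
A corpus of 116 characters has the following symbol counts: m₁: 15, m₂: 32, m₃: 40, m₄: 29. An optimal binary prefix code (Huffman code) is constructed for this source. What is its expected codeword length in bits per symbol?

2 bits/symbol

Probabilities are the counts divided by 116.
Repeatedly combine the two least-probable nodes; the expected code length is the sum of the merged weights.
merge 15/116 + 1/4 → 11/29
merge 8/29 + 10/29 → 18/29
merge 11/29 + 18/29 → 1
L = 11/29 + 18/29 + 1 = 2 bits/symbol.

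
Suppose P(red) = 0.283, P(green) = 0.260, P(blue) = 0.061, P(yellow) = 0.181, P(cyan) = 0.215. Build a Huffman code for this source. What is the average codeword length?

Repeatedly combine the two least-probable nodes; the expected code length is the sum of the merged weights.
merge 61/1000 + 181/1000 → 121/500
merge 43/200 + 121/500 → 457/1000
merge 13/50 + 283/1000 → 543/1000
merge 457/1000 + 543/1000 → 1
L = 121/500 + 457/1000 + 543/1000 + 1 = 1121/500 = 2.242 bits/symbol.

2.242 bits/symbol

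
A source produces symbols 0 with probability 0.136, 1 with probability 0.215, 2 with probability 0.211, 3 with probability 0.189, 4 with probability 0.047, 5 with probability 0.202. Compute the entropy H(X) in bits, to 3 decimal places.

2.470 bits

H = −Σ pᵢ log₂ pᵢ.
−0.136·log₂(0.136) = 0.3915
−0.215·log₂(0.215) = 0.4768
−0.211·log₂(0.211) = 0.4736
−0.189·log₂(0.189) = 0.4543
−0.047·log₂(0.047) = 0.2073
−0.202·log₂(0.202) = 0.4661
Sum ≈ 2.4696 → 2.470 bits.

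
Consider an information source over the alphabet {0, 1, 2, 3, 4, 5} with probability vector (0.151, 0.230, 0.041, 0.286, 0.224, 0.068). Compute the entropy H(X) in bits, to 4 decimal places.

H = −Σ pᵢ log₂ pᵢ.
−0.151·log₂(0.151) = 0.4118
−0.230·log₂(0.230) = 0.4877
−0.041·log₂(0.041) = 0.1889
−0.286·log₂(0.286) = 0.5165
−0.224·log₂(0.224) = 0.4835
−0.068·log₂(0.068) = 0.2637
Sum ≈ 2.3521 → 2.3521 bits.

2.3521 bits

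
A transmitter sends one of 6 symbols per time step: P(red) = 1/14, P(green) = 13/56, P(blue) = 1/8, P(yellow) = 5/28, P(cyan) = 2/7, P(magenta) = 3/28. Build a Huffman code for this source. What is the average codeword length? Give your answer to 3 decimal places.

Repeatedly combine the two least-probable nodes; the expected code length is the sum of the merged weights.
merge 1/14 + 3/28 → 5/28
merge 1/8 + 5/28 → 17/56
merge 5/28 + 13/56 → 23/56
merge 2/7 + 17/56 → 33/56
merge 23/56 + 33/56 → 1
L = 5/28 + 17/56 + 23/56 + 33/56 + 1 = 139/56 ≈ 2.482 bits/symbol.

2.482 bits/symbol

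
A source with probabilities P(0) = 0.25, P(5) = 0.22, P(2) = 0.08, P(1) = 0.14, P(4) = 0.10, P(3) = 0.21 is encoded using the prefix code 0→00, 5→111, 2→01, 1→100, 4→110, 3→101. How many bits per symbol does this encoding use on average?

2.67 bits/symbol

L̄ = Σ pᵢ·ℓᵢ = 0.25·2 + 0.22·3 + 0.08·2 + 0.14·3 + 0.10·3 + 0.21·3 = 2.67 bits/symbol.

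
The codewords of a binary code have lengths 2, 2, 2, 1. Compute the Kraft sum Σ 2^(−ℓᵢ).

1.25

With common denominator 2^2 = 4: Σ 2^(−ℓᵢ) = 1/4 + 1/4 + 1/4 + 2/4 = 5/4 = 1.25.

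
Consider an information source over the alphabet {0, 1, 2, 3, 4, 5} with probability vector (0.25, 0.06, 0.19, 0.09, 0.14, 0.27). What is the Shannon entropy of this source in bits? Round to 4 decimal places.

H = −Σ pᵢ log₂ pᵢ.
−0.25·log₂(0.25) = 0.5000
−0.06·log₂(0.06) = 0.2435
−0.19·log₂(0.19) = 0.4552
−0.09·log₂(0.09) = 0.3127
−0.14·log₂(0.14) = 0.3971
−0.27·log₂(0.27) = 0.5100
Sum ≈ 2.4185 → 2.4185 bits.

2.4185 bits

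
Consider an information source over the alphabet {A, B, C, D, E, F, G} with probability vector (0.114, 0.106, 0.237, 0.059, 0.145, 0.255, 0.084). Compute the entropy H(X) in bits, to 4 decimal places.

H = −Σ pᵢ log₂ pᵢ.
−0.114·log₂(0.114) = 0.3571
−0.106·log₂(0.106) = 0.3432
−0.237·log₂(0.237) = 0.4923
−0.059·log₂(0.059) = 0.2409
−0.145·log₂(0.145) = 0.4040
−0.255·log₂(0.255) = 0.5027
−0.084·log₂(0.084) = 0.3002
Sum ≈ 2.6404 → 2.6404 bits.

2.6404 bits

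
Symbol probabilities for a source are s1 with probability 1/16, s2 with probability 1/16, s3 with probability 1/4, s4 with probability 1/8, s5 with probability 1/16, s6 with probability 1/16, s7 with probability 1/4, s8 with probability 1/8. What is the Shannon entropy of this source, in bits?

Each probability is a power of 1/2, so log₂(1/p) is an integer.
H = Σ p·log₂(1/p) = 1/16·4 + 1/16·4 + 1/4·2 + 1/8·3 + 1/16·4 + 1/16·4 + 1/4·2 + 1/8·3 = 2.75 bits.

2.75 bits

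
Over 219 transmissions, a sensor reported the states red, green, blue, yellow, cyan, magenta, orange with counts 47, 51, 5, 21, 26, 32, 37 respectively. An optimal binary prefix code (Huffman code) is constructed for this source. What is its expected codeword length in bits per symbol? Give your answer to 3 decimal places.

Probabilities are the counts divided by 219.
Repeatedly combine the two least-probable nodes; the expected code length is the sum of the merged weights.
merge 5/219 + 7/73 → 26/219
merge 26/219 + 26/219 → 52/219
merge 32/219 + 37/219 → 23/73
merge 47/219 + 17/73 → 98/219
merge 52/219 + 23/73 → 121/219
merge 98/219 + 121/219 → 1
L = 26/219 + 52/219 + 23/73 + 98/219 + 121/219 + 1 = 195/73 ≈ 2.671 bits/symbol.

2.671 bits/symbol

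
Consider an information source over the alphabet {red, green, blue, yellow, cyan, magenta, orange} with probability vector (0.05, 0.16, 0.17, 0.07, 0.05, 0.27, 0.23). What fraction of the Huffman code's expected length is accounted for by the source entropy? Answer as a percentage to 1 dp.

98.3%

Entropy H = −Σ p log₂ p ≈ 2.5560 bits.
Huffman merges: 1/20+1/20→1/10; 7/100+1/10→17/100; 4/25+17/100→33/100; 17/100+23/100→2/5; 27/100+33/100→3/5; 2/5+3/5→1. L = 13/5 ≈ 2.6000.
Efficiency = H/L = 2.5560/2.6000 = 98.3%.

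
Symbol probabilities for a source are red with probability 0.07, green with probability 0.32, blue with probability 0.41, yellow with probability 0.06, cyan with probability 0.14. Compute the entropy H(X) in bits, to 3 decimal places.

1.963 bits

H = −Σ pᵢ log₂ pᵢ.
−0.07·log₂(0.07) = 0.2686
−0.32·log₂(0.32) = 0.5260
−0.41·log₂(0.41) = 0.5274
−0.06·log₂(0.06) = 0.2435
−0.14·log₂(0.14) = 0.3971
Sum ≈ 1.9626 → 1.963 bits.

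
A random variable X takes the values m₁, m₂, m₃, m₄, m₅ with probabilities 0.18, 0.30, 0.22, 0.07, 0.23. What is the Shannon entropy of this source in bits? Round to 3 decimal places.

H = −Σ pᵢ log₂ pᵢ.
−0.18·log₂(0.18) = 0.4453
−0.30·log₂(0.30) = 0.5211
−0.22·log₂(0.22) = 0.4806
−0.07·log₂(0.07) = 0.2686
−0.23·log₂(0.23) = 0.4877
Sum ≈ 2.2032 → 2.203 bits.

2.203 bits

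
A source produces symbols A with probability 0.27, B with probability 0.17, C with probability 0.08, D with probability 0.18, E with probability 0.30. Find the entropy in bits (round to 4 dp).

H = −Σ pᵢ log₂ pᵢ.
−0.27·log₂(0.27) = 0.5100
−0.17·log₂(0.17) = 0.4346
−0.08·log₂(0.08) = 0.2915
−0.18·log₂(0.18) = 0.4453
−0.30·log₂(0.30) = 0.5211
Sum ≈ 2.2025 → 2.2025 bits.

2.2025 bits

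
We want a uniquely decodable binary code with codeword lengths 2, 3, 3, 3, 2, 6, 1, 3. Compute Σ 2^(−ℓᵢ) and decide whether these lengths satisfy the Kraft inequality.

With common denominator 2^6 = 64: Σ 2^(−ℓᵢ) = 16/64 + 8/64 + 8/64 + 8/64 + 16/64 + 1/64 + 32/64 + 8/64 = 97/64 = 1.515625.
Kraft's inequality requires Σ ≤ 1; here Σ = 1.515625 > 1, so no such prefix code exists.

1.515625; no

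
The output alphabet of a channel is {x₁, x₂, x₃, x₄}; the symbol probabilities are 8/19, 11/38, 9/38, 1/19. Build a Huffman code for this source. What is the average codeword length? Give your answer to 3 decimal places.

1.868 bits/symbol

Repeatedly combine the two least-probable nodes; the expected code length is the sum of the merged weights.
merge 1/19 + 9/38 → 11/38
merge 11/38 + 11/38 → 11/19
merge 8/19 + 11/19 → 1
L = 11/38 + 11/19 + 1 = 71/38 ≈ 1.868 bits/symbol.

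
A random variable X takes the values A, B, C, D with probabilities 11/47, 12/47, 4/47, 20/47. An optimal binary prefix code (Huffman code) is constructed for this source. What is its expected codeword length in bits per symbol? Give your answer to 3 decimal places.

1.894 bits/symbol

Repeatedly combine the two least-probable nodes; the expected code length is the sum of the merged weights.
merge 4/47 + 11/47 → 15/47
merge 12/47 + 15/47 → 27/47
merge 20/47 + 27/47 → 1
L = 15/47 + 27/47 + 1 = 89/47 ≈ 1.894 bits/symbol.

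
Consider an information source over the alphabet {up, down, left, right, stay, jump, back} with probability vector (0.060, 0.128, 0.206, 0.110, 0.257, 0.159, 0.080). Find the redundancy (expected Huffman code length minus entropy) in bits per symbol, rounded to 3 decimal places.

0.017 bits

Entropy H = −Σ p log₂ p ≈ 2.6601 bits.
Huffman merges: 3/50+2/25→7/50; 11/100+16/125→119/500; 7/50+159/1000→299/1000; 103/500+119/500→111/250; 257/1000+299/1000→139/250; 111/250+139/250→1. L = 2677/1000 ≈ 2.6770.
L − H = 2.6770 − 2.6601 = 0.017 bits.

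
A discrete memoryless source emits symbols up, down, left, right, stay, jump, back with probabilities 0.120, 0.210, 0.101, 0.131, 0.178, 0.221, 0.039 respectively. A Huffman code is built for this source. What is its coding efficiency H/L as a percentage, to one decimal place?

98.4%

Entropy H = −Σ p log₂ p ≈ 2.6652 bits.
Huffman merges: 39/1000+101/1000→7/50; 3/25+131/1000→251/1000; 7/50+89/500→159/500; 21/100+221/1000→431/1000; 251/1000+159/500→569/1000; 431/1000+569/1000→1. L = 2709/1000 ≈ 2.7090.
Efficiency = H/L = 2.6652/2.7090 = 98.4%.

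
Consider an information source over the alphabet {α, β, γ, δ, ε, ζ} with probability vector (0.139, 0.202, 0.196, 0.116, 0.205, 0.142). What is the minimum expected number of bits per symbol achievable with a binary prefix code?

Repeatedly combine the two least-probable nodes; the expected code length is the sum of the merged weights.
merge 29/250 + 139/1000 → 51/200
merge 71/500 + 49/250 → 169/500
merge 101/500 + 41/200 → 407/1000
merge 51/200 + 169/500 → 593/1000
merge 407/1000 + 593/1000 → 1
L = 51/200 + 169/500 + 407/1000 + 593/1000 + 1 = 2593/1000 = 2.593 bits/symbol.

2.593 bits/symbol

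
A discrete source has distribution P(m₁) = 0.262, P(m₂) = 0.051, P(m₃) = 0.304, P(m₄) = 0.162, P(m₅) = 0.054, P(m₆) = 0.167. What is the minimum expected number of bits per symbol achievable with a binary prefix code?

2.372 bits/symbol

Repeatedly combine the two least-probable nodes; the expected code length is the sum of the merged weights.
merge 51/1000 + 27/500 → 21/200
merge 21/200 + 81/500 → 267/1000
merge 167/1000 + 131/500 → 429/1000
merge 267/1000 + 38/125 → 571/1000
merge 429/1000 + 571/1000 → 1
L = 21/200 + 267/1000 + 429/1000 + 571/1000 + 1 = 593/250 = 2.372 bits/symbol.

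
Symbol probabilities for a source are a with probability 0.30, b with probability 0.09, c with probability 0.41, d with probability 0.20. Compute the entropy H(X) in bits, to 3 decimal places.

H = −Σ pᵢ log₂ pᵢ.
−0.30·log₂(0.30) = 0.5211
−0.09·log₂(0.09) = 0.3127
−0.41·log₂(0.41) = 0.5274
−0.20·log₂(0.20) = 0.4644
Sum ≈ 1.8255 → 1.826 bits.

1.826 bits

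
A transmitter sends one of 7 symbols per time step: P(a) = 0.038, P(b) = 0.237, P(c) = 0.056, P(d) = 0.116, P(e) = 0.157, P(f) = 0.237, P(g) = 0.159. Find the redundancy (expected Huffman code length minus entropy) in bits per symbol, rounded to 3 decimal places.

Entropy H = −Σ p log₂ p ≈ 2.5984 bits.
Huffman merges: 19/500+7/125→47/500; 47/500+29/250→21/100; 157/1000+159/1000→79/250; 21/100+237/1000→447/1000; 237/1000+79/250→553/1000; 447/1000+553/1000→1. L = 131/50 ≈ 2.6200.
L − H = 2.6200 − 2.5984 = 0.022 bits.

0.022 bits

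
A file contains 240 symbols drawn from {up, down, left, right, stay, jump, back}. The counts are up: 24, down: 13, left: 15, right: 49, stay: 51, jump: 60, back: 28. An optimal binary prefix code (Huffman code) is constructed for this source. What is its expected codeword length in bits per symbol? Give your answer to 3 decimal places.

2.654 bits/symbol

Probabilities are the counts divided by 240.
Repeatedly combine the two least-probable nodes; the expected code length is the sum of the merged weights.
merge 13/240 + 1/16 → 7/60
merge 1/10 + 7/60 → 13/60
merge 7/60 + 49/240 → 77/240
merge 17/80 + 13/60 → 103/240
merge 1/4 + 77/240 → 137/240
merge 103/240 + 137/240 → 1
L = 7/60 + 13/60 + 77/240 + 103/240 + 137/240 + 1 = 637/240 ≈ 2.654 bits/symbol.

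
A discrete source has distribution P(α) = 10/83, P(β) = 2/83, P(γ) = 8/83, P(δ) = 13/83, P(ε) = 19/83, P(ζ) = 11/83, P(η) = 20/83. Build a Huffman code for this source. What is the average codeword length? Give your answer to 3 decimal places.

Repeatedly combine the two least-probable nodes; the expected code length is the sum of the merged weights.
merge 2/83 + 8/83 → 10/83
merge 10/83 + 10/83 → 20/83
merge 11/83 + 13/83 → 24/83
merge 19/83 + 20/83 → 39/83
merge 20/83 + 24/83 → 44/83
merge 39/83 + 44/83 → 1
L = 10/83 + 20/83 + 24/83 + 39/83 + 44/83 + 1 = 220/83 ≈ 2.651 bits/symbol.

2.651 bits/symbol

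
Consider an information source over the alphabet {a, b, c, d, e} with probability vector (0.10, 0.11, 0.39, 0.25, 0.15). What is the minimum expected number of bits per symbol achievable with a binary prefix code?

Repeatedly combine the two least-probable nodes; the expected code length is the sum of the merged weights.
merge 1/10 + 11/100 → 21/100
merge 3/20 + 21/100 → 9/25
merge 1/4 + 9/25 → 61/100
merge 39/100 + 61/100 → 1
L = 21/100 + 9/25 + 61/100 + 1 = 109/50 = 2.18 bits/symbol.

2.18 bits/symbol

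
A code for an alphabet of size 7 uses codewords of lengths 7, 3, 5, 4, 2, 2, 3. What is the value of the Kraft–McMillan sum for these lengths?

0.8515625

With common denominator 2^7 = 128: Σ 2^(−ℓᵢ) = 1/128 + 16/128 + 4/128 + 8/128 + 32/128 + 32/128 + 16/128 = 109/128 = 0.8515625.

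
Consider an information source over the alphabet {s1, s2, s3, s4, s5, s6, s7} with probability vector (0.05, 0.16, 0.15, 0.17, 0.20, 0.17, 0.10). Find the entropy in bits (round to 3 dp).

H = −Σ pᵢ log₂ pᵢ.
−0.05·log₂(0.05) = 0.2161
−0.16·log₂(0.16) = 0.4230
−0.15·log₂(0.15) = 0.4105
−0.17·log₂(0.17) = 0.4346
−0.20·log₂(0.20) = 0.4644
−0.17·log₂(0.17) = 0.4346
−0.10·log₂(0.10) = 0.3322
Sum ≈ 2.7154 → 2.715 bits.

2.715 bits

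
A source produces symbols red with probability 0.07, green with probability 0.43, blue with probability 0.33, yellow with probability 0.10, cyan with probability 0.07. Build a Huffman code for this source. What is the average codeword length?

1.95 bits/symbol

Repeatedly combine the two least-probable nodes; the expected code length is the sum of the merged weights.
merge 7/100 + 7/100 → 7/50
merge 1/10 + 7/50 → 6/25
merge 6/25 + 33/100 → 57/100
merge 43/100 + 57/100 → 1
L = 7/50 + 6/25 + 57/100 + 1 = 39/20 = 1.95 bits/symbol.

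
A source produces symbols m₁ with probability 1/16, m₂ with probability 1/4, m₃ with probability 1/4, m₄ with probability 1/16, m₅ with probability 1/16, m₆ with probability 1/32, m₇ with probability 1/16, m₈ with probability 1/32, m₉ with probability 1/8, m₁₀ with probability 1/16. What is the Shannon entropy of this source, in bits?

Each probability is a power of 1/2, so log₂(1/p) is an integer.
H = Σ p·log₂(1/p) = 1/16·4 + 1/4·2 + 1/4·2 + 1/16·4 + 1/16·4 + 1/32·5 + 1/16·4 + 1/32·5 + 1/8·3 + 1/16·4 = 2.9375 bits.

2.9375 bits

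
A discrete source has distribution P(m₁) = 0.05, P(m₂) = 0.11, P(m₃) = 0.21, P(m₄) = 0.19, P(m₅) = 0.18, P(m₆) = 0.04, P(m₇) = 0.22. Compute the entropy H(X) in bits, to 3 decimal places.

2.606 bits

H = −Σ pᵢ log₂ pᵢ.
−0.05·log₂(0.05) = 0.2161
−0.11·log₂(0.11) = 0.3503
−0.21·log₂(0.21) = 0.4728
−0.19·log₂(0.19) = 0.4552
−0.18·log₂(0.18) = 0.4453
−0.04·log₂(0.04) = 0.1858
−0.22·log₂(0.22) = 0.4806
Sum ≈ 2.6061 → 2.606 bits.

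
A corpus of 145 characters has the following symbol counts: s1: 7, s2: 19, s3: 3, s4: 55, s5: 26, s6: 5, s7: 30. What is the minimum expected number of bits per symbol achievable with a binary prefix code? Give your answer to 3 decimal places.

2.393 bits/symbol

Probabilities are the counts divided by 145.
Repeatedly combine the two least-probable nodes; the expected code length is the sum of the merged weights.
merge 3/145 + 1/29 → 8/145
merge 7/145 + 8/145 → 3/29
merge 3/29 + 19/145 → 34/145
merge 26/145 + 6/29 → 56/145
merge 34/145 + 11/29 → 89/145
merge 56/145 + 89/145 → 1
L = 8/145 + 3/29 + 34/145 + 56/145 + 89/145 + 1 = 347/145 ≈ 2.393 bits/symbol.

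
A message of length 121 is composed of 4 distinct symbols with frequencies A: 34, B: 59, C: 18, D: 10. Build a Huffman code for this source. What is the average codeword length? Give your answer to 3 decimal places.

1.744 bits/symbol

Probabilities are the counts divided by 121.
Repeatedly combine the two least-probable nodes; the expected code length is the sum of the merged weights.
merge 10/121 + 18/121 → 28/121
merge 28/121 + 34/121 → 62/121
merge 59/121 + 62/121 → 1
L = 28/121 + 62/121 + 1 = 211/121 ≈ 1.744 bits/symbol.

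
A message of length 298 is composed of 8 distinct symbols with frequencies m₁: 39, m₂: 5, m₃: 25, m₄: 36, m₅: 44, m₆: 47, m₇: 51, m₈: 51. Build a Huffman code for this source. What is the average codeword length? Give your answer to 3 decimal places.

Probabilities are the counts divided by 298.
Repeatedly combine the two least-probable nodes; the expected code length is the sum of the merged weights.
merge 5/298 + 25/298 → 15/149
merge 15/149 + 18/149 → 33/149
merge 39/298 + 22/149 → 83/298
merge 47/298 + 51/298 → 49/149
merge 51/298 + 33/149 → 117/298
merge 83/298 + 49/149 → 181/298
merge 117/298 + 181/298 → 1
L = 15/149 + 33/149 + 83/298 + 49/149 + 117/298 + 181/298 + 1 = 873/298 ≈ 2.930 bits/symbol.

2.930 bits/symbol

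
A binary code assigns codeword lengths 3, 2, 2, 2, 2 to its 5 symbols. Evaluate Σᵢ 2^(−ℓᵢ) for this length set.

1.125

With common denominator 2^3 = 8: Σ 2^(−ℓᵢ) = 1/8 + 2/8 + 2/8 + 2/8 + 2/8 = 9/8 = 1.125.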